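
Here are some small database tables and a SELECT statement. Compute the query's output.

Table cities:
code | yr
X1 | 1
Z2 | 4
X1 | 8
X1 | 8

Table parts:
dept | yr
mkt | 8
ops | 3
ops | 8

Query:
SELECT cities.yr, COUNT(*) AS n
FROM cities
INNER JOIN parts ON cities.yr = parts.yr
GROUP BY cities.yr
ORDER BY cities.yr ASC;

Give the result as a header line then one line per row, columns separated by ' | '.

After JOIN parts (4 rows):
cities.code | cities.yr | parts.dept | parts.yr
X1 | 8 | mkt | 8
X1 | 8 | ops | 8
X1 | 8 | mkt | 8
X1 | 8 | ops | 8
After GROUP BY (1 rows):
cities.yr | n
8 | 4
After ORDER BY (1 rows):
cities.yr | n
8 | 4

== RESULT ==
cities.yr | n
8 | 4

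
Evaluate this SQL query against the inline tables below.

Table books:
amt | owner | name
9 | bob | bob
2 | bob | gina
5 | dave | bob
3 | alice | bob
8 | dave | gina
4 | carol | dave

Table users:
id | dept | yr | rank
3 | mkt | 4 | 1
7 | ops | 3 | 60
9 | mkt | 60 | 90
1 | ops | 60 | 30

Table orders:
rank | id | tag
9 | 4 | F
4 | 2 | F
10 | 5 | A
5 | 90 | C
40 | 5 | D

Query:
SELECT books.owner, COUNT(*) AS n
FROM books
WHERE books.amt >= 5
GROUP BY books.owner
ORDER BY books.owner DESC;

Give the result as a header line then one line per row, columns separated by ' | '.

== RESULT ==
books.owner | n
dave | 2
bob | 1

Derivation:
After WHERE (3 rows):
books.amt | books.owner | books.name
9 | bob | bob
5 | dave | bob
8 | dave | gina
After GROUP BY (2 rows):
books.owner | n
bob | 1
dave | 2
After ORDER BY (2 rows):
books.owner | n
dave | 2
bob | 1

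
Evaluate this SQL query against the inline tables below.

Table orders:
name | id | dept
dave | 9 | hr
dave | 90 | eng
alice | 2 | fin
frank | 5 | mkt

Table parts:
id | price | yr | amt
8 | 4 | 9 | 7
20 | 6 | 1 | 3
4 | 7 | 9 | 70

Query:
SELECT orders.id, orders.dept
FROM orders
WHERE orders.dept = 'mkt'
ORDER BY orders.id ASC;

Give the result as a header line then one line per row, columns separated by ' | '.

After WHERE (1 rows):
orders.name | orders.id | orders.dept
frank | 5 | mkt
After SELECT (1 rows):
orders.id | orders.dept
5 | mkt
After ORDER BY (1 rows):
orders.id | orders.dept
5 | mkt

== RESULT ==
orders.id | orders.dept
5 | mkt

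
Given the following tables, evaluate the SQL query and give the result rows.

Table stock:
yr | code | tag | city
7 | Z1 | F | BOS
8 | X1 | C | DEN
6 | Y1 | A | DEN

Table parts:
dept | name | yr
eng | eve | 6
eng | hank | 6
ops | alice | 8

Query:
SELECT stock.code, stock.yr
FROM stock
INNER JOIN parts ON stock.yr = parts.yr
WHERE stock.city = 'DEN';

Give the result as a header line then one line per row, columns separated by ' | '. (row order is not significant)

After JOIN parts (3 rows):
stock.yr | stock.code | stock.tag | stock.city | parts.dept | parts.name | parts.yr
8 | X1 | C | DEN | ops | alice | 8
6 | Y1 | A | DEN | eng | eve | 6
6 | Y1 | A | DEN | eng | hank | 6
After WHERE (3 rows):
stock.yr | stock.code | stock.tag | stock.city | parts.dept | parts.name | parts.yr
8 | X1 | C | DEN | ops | alice | 8
6 | Y1 | A | DEN | eng | eve | 6
6 | Y1 | A | DEN | eng | hank | 6
After SELECT (3 rows):
stock.code | stock.yr
X1 | 8
Y1 | 6
Y1 | 6

== RESULT ==
stock.code | stock.yr
X1 | 8
Y1 | 6
Y1 | 6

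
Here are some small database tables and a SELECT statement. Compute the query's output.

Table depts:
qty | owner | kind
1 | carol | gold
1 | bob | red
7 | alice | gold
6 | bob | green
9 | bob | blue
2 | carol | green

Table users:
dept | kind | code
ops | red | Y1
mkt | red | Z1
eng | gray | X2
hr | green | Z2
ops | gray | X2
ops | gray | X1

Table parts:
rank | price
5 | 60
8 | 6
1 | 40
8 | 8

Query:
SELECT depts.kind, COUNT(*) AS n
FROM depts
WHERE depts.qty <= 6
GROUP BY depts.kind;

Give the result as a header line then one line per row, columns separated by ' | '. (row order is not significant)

== RESULT ==
depts.kind | n
gold | 1
red | 1
green | 2

Derivation:
After WHERE (4 rows):
depts.qty | depts.owner | depts.kind
1 | carol | gold
1 | bob | red
6 | bob | green
2 | carol | green
After GROUP BY (3 rows):
depts.kind | n
gold | 1
red | 1
green | 2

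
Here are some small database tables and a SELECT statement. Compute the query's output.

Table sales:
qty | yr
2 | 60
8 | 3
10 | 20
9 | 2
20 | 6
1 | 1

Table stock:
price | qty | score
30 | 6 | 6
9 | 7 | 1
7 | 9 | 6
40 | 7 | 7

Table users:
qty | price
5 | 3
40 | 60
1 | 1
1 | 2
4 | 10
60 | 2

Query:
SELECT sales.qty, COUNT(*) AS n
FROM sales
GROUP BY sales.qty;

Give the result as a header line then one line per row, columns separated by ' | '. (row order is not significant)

== RESULT ==
sales.qty | n
2 | 1
8 | 1
10 | 1
9 | 1
20 | 1
1 | 1

Derivation:
After GROUP BY (6 rows):
sales.qty | n
2 | 1
8 | 1
10 | 1
9 | 1
20 | 1
1 | 1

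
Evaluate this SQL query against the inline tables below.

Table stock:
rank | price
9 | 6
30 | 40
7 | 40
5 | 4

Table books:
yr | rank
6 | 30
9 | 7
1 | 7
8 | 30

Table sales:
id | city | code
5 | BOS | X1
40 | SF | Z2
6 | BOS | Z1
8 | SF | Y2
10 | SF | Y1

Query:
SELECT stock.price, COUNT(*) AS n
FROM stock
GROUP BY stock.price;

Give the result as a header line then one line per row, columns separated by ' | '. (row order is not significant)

== RESULT ==
stock.price | n
6 | 1
40 | 2
4 | 1

Derivation:
After GROUP BY (3 rows):
stock.price | n
6 | 1
40 | 2
4 | 1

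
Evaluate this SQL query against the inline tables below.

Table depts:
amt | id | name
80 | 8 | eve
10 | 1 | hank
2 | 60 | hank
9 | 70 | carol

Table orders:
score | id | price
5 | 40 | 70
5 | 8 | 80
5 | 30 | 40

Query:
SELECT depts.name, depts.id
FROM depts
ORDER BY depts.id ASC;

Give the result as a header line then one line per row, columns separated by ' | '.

== RESULT ==
depts.name | depts.id
hank | 1
eve | 8
hank | 60
carol | 70

Derivation:
After SELECT (4 rows):
depts.name | depts.id
eve | 8
hank | 1
hank | 60
carol | 70
After ORDER BY (4 rows):
depts.name | depts.id
hank | 1
eve | 8
hank | 60
carol | 70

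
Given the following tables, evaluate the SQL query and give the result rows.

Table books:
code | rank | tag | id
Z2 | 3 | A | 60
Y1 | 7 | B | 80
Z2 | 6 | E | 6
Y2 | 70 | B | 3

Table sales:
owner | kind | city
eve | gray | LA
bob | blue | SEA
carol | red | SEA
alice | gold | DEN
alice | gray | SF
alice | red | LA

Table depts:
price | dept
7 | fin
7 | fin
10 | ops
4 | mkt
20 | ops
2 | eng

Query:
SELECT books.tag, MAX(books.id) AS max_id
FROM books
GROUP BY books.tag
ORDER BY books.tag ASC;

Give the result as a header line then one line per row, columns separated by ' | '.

== RESULT ==
books.tag | max_id
A | 60
B | 80
E | 6

Derivation:
After GROUP BY (3 rows):
books.tag | max_id
A | 60
B | 80
E | 6
After ORDER BY (3 rows):
books.tag | max_id
A | 60
B | 80
E | 6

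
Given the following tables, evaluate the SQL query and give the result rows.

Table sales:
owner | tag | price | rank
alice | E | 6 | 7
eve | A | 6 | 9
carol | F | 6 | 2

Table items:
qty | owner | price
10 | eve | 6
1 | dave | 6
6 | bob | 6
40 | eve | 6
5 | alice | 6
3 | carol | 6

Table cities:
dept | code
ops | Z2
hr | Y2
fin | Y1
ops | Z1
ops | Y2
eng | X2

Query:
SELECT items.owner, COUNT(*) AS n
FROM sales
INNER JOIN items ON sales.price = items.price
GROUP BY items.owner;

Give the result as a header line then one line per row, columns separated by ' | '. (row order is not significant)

After JOIN items (18 rows):
sales.owner | sales.tag | sales.price | sales.rank | items.qty | items.owner | items.price
alice | E | 6 | 7 | 10 | eve | 6
alice | E | 6 | 7 | 1 | dave | 6
alice | E | 6 | 7 | 6 | bob | 6
alice | E | 6 | 7 | 40 | eve | 6
alice | E | 6 | 7 | 5 | alice | 6
alice | E | 6 | 7 | 3 | carol | 6
eve | A | 6 | 9 | 10 | eve | 6
eve | A | 6 | 9 | 1 | dave | 6
eve | A | 6 | 9 | 6 | bob | 6
eve | A | 6 | 9 | 40 | eve | 6
eve | A | 6 | 9 | 5 | alice | 6
eve | A | 6 | 9 | 3 | carol | 6
carol | F | 6 | 2 | 10 | eve | 6
carol | F | 6 | 2 | 1 | dave | 6
carol | F | 6 | 2 | 6 | bob | 6
carol | F | 6 | 2 | 40 | eve | 6
carol | F | 6 | 2 | 5 | alice | 6
carol | F | 6 | 2 | 3 | carol | 6
After GROUP BY (5 rows):
items.owner | n
eve | 6
dave | 3
bob | 3
alice | 3
carol | 3

== RESULT ==
items.owner | n
eve | 6
dave | 3
bob | 3
alice | 3
carol | 3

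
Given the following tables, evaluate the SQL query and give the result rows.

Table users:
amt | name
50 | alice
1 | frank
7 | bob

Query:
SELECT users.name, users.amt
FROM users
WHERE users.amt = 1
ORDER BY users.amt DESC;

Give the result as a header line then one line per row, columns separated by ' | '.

After WHERE (1 rows):
users.amt | users.name
1 | frank
After SELECT (1 rows):
users.name | users.amt
frank | 1
After ORDER BY (1 rows):
users.name | users.amt
frank | 1

== RESULT ==
users.name | users.amt
frank | 1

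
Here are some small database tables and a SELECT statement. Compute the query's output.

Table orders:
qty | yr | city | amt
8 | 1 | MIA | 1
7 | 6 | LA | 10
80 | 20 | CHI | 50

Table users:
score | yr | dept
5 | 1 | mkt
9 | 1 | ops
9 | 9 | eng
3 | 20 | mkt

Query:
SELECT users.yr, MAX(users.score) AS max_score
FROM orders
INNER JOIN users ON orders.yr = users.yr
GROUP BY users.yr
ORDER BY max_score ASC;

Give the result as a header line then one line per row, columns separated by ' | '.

After JOIN users (3 rows):
orders.qty | orders.yr | orders.city | orders.amt | users.score | users.yr | users.dept
8 | 1 | MIA | 1 | 5 | 1 | mkt
8 | 1 | MIA | 1 | 9 | 1 | ops
80 | 20 | CHI | 50 | 3 | 20 | mkt
After GROUP BY (2 rows):
users.yr | max_score
1 | 9
20 | 3
After ORDER BY (2 rows):
users.yr | max_score
20 | 3
1 | 9

== RESULT ==
users.yr | max_score
20 | 3
1 | 9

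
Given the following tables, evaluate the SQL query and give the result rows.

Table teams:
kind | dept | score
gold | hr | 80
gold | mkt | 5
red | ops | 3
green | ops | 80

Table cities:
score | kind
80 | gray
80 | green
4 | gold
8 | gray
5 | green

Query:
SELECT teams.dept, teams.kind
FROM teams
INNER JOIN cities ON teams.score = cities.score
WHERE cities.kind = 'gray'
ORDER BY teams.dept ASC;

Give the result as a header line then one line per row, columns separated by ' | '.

== RESULT ==
teams.dept | teams.kind
hr | gold
ops | green

Derivation:
After JOIN cities (5 rows):
teams.kind | teams.dept | teams.score | cities.score | cities.kind
gold | hr | 80 | 80 | gray
gold | hr | 80 | 80 | green
gold | mkt | 5 | 5 | green
green | ops | 80 | 80 | gray
green | ops | 80 | 80 | green
After WHERE (2 rows):
teams.kind | teams.dept | teams.score | cities.score | cities.kind
gold | hr | 80 | 80 | gray
green | ops | 80 | 80 | gray
After SELECT (2 rows):
teams.dept | teams.kind
hr | gold
ops | green
After ORDER BY (2 rows):
teams.dept | teams.kind
hr | gold
ops | green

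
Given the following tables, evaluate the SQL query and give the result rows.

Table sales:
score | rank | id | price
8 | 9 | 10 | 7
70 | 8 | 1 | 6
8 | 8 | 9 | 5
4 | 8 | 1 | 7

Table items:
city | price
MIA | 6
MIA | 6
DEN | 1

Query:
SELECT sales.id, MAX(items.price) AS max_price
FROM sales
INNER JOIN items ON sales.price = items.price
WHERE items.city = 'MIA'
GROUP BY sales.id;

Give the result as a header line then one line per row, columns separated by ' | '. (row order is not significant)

After JOIN items (2 rows):
sales.score | sales.rank | sales.id | sales.price | items.city | items.price
70 | 8 | 1 | 6 | MIA | 6
70 | 8 | 1 | 6 | MIA | 6
After WHERE (2 rows):
sales.score | sales.rank | sales.id | sales.price | items.city | items.price
70 | 8 | 1 | 6 | MIA | 6
70 | 8 | 1 | 6 | MIA | 6
After GROUP BY (1 rows):
sales.id | max_price
1 | 6

== RESULT ==
sales.id | max_price
1 | 6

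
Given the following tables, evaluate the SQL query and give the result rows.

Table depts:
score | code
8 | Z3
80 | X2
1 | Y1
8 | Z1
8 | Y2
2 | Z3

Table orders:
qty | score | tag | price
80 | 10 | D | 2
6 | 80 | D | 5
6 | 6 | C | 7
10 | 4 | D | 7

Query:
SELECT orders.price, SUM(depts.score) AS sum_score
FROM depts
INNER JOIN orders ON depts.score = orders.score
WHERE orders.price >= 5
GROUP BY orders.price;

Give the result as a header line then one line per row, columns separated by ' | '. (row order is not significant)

After JOIN orders (1 rows):
depts.score | depts.code | orders.qty | orders.score | orders.tag | orders.price
80 | X2 | 6 | 80 | D | 5
After WHERE (1 rows):
depts.score | depts.code | orders.qty | orders.score | orders.tag | orders.price
80 | X2 | 6 | 80 | D | 5
After GROUP BY (1 rows):
orders.price | sum_score
5 | 80

== RESULT ==
orders.price | sum_score
5 | 80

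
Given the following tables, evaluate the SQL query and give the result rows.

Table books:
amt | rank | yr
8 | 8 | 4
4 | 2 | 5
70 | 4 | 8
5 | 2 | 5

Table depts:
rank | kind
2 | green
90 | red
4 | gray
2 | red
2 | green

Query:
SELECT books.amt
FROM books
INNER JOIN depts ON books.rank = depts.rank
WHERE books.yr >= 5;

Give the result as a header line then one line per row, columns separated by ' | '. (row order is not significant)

After JOIN depts (7 rows):
books.amt | books.rank | books.yr | depts.rank | depts.kind
4 | 2 | 5 | 2 | green
4 | 2 | 5 | 2 | red
4 | 2 | 5 | 2 | green
70 | 4 | 8 | 4 | gray
5 | 2 | 5 | 2 | green
5 | 2 | 5 | 2 | red
5 | 2 | 5 | 2 | green
After WHERE (7 rows):
books.amt | books.rank | books.yr | depts.rank | depts.kind
4 | 2 | 5 | 2 | green
4 | 2 | 5 | 2 | red
4 | 2 | 5 | 2 | green
70 | 4 | 8 | 4 | gray
5 | 2 | 5 | 2 | green
5 | 2 | 5 | 2 | red
5 | 2 | 5 | 2 | green
After SELECT (7 rows):
books.amt
4
4
4
70
5
5
5

== RESULT ==
books.amt
4
4
4
70
5
5
5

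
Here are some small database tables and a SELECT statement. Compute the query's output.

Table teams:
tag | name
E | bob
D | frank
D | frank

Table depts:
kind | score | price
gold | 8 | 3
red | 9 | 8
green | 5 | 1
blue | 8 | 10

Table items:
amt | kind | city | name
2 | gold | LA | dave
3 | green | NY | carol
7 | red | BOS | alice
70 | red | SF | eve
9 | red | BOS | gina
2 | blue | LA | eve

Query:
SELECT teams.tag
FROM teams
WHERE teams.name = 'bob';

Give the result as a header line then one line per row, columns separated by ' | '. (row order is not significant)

== RESULT ==
teams.tag
E

Derivation:
After WHERE (1 rows):
teams.tag | teams.name
E | bob
After SELECT (1 rows):
teams.tag
E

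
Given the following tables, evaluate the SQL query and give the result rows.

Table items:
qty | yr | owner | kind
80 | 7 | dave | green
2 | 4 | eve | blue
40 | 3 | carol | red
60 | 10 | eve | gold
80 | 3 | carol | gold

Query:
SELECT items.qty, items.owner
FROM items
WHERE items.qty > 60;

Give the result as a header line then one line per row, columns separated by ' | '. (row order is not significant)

== RESULT ==
items.qty | items.owner
80 | dave
80 | carol

Derivation:
After WHERE (2 rows):
items.qty | items.yr | items.owner | items.kind
80 | 7 | dave | green
80 | 3 | carol | gold
After SELECT (2 rows):
items.qty | items.owner
80 | dave
80 | carol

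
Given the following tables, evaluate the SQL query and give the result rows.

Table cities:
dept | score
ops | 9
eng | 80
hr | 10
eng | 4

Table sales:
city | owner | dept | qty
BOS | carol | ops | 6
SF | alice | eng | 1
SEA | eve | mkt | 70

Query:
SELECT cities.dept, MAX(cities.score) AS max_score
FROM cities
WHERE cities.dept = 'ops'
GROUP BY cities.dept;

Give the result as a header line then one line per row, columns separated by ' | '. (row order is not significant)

== RESULT ==
cities.dept | max_score
ops | 9

Derivation:
After WHERE (1 rows):
cities.dept | cities.score
ops | 9
After GROUP BY (1 rows):
cities.dept | max_score
ops | 9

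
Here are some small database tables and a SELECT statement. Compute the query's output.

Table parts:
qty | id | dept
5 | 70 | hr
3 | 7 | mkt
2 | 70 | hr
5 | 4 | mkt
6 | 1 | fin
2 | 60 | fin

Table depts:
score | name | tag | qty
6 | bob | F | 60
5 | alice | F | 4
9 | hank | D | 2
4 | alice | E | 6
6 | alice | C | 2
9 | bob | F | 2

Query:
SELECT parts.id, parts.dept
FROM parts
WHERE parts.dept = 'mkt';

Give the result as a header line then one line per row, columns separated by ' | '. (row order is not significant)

== RESULT ==
parts.id | parts.dept
7 | mkt
4 | mkt

Derivation:
After WHERE (2 rows):
parts.qty | parts.id | parts.dept
3 | 7 | mkt
5 | 4 | mkt
After SELECT (2 rows):
parts.id | parts.dept
7 | mkt
4 | mkt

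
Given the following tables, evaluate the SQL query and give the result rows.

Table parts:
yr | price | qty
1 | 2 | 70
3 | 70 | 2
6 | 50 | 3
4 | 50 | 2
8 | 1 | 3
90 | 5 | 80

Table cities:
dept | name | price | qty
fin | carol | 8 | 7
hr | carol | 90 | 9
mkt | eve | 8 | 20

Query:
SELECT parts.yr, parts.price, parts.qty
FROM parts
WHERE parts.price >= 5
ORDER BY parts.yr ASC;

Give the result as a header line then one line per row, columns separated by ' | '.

After WHERE (4 rows):
parts.yr | parts.price | parts.qty
3 | 70 | 2
6 | 50 | 3
4 | 50 | 2
90 | 5 | 80
After SELECT (4 rows):
parts.yr | parts.price | parts.qty
3 | 70 | 2
6 | 50 | 3
4 | 50 | 2
90 | 5 | 80
After ORDER BY (4 rows):
parts.yr | parts.price | parts.qty
3 | 70 | 2
4 | 50 | 2
6 | 50 | 3
90 | 5 | 80

== RESULT ==
parts.yr | parts.price | parts.qty
3 | 70 | 2
4 | 50 | 2
6 | 50 | 3
90 | 5 | 80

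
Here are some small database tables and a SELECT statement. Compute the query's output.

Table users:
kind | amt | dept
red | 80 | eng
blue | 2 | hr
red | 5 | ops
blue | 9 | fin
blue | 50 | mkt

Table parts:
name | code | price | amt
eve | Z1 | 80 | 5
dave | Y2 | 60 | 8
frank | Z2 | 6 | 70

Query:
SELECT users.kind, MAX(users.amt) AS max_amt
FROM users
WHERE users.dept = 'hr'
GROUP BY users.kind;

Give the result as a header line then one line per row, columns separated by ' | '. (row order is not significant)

After WHERE (1 rows):
users.kind | users.amt | users.dept
blue | 2 | hr
After GROUP BY (1 rows):
users.kind | max_amt
blue | 2

== RESULT ==
users.kind | max_amt
blue | 2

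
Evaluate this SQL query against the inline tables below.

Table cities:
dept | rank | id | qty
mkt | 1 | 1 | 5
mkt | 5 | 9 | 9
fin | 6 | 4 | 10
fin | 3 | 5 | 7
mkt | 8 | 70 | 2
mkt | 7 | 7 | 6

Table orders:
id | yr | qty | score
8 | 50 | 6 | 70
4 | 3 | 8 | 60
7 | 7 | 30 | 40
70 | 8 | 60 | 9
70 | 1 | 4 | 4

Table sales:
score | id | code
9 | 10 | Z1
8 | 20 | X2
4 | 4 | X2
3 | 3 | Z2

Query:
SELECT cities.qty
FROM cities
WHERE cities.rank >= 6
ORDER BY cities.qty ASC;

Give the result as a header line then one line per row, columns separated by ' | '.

== RESULT ==
cities.qty
2
6
10

Derivation:
After WHERE (3 rows):
cities.dept | cities.rank | cities.id | cities.qty
fin | 6 | 4 | 10
mkt | 8 | 70 | 2
mkt | 7 | 7 | 6
After SELECT (3 rows):
cities.qty
10
2
6
After ORDER BY (3 rows):
cities.qty
2
6
10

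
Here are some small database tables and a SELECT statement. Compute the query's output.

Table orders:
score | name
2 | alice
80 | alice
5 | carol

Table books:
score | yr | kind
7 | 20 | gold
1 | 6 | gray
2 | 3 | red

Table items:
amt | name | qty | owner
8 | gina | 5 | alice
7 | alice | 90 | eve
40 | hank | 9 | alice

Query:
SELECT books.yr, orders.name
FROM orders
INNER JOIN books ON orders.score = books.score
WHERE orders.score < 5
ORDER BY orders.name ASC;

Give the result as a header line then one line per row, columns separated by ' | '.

== RESULT ==
books.yr | orders.name
3 | alice

Derivation:
After JOIN books (1 rows):
orders.score | orders.name | books.score | books.yr | books.kind
2 | alice | 2 | 3 | red
After WHERE (1 rows):
orders.score | orders.name | books.score | books.yr | books.kind
2 | alice | 2 | 3 | red
After SELECT (1 rows):
books.yr | orders.name
3 | alice
After ORDER BY (1 rows):
books.yr | orders.name
3 | alice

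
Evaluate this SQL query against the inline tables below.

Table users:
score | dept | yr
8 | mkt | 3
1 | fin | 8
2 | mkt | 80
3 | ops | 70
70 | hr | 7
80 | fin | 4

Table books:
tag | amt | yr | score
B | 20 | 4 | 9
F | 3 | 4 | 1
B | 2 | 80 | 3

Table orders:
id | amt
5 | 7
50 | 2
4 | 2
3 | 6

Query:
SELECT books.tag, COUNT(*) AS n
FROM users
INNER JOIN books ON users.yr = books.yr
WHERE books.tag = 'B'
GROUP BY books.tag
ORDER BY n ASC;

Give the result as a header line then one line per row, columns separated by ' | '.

After JOIN books (3 rows):
users.score | users.dept | users.yr | books.tag | books.amt | books.yr | books.score
2 | mkt | 80 | B | 2 | 80 | 3
80 | fin | 4 | B | 20 | 4 | 9
80 | fin | 4 | F | 3 | 4 | 1
After WHERE (2 rows):
users.score | users.dept | users.yr | books.tag | books.amt | books.yr | books.score
2 | mkt | 80 | B | 2 | 80 | 3
80 | fin | 4 | B | 20 | 4 | 9
After GROUP BY (1 rows):
books.tag | n
B | 2
After ORDER BY (1 rows):
books.tag | n
B | 2

== RESULT ==
books.tag | n
B | 2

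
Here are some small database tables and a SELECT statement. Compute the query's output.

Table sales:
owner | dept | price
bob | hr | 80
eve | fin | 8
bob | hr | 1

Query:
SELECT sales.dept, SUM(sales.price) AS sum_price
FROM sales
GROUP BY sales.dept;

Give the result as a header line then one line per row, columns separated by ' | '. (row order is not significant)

After GROUP BY (2 rows):
sales.dept | sum_price
hr | 81
fin | 8

== RESULT ==
sales.dept | sum_price
hr | 81
fin | 8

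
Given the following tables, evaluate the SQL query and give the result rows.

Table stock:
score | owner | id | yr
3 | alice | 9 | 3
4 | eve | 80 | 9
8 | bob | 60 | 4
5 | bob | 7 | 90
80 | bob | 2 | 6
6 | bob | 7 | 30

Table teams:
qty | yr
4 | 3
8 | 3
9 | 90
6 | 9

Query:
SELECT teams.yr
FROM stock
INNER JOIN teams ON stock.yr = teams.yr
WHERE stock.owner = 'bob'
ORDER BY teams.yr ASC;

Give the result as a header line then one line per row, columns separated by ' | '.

After JOIN teams (4 rows):
stock.score | stock.owner | stock.id | stock.yr | teams.qty | teams.yr
3 | alice | 9 | 3 | 4 | 3
3 | alice | 9 | 3 | 8 | 3
4 | eve | 80 | 9 | 6 | 9
5 | bob | 7 | 90 | 9 | 90
After WHERE (1 rows):
stock.score | stock.owner | stock.id | stock.yr | teams.qty | teams.yr
5 | bob | 7 | 90 | 9 | 90
After SELECT (1 rows):
teams.yr
90
After ORDER BY (1 rows):
teams.yr
90

== RESULT ==
teams.yr
90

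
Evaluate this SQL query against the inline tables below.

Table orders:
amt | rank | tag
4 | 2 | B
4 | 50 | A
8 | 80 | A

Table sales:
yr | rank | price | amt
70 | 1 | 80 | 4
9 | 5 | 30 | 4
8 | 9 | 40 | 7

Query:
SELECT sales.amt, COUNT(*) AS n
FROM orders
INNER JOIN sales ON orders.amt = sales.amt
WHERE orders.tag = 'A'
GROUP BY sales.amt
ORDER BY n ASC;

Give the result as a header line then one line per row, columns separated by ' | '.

== RESULT ==
sales.amt | n
4 | 2

Derivation:
After JOIN sales (4 rows):
orders.amt | orders.rank | orders.tag | sales.yr | sales.rank | sales.price | sales.amt
4 | 2 | B | 70 | 1 | 80 | 4
4 | 2 | B | 9 | 5 | 30 | 4
4 | 50 | A | 70 | 1 | 80 | 4
4 | 50 | A | 9 | 5 | 30 | 4
After WHERE (2 rows):
orders.amt | orders.rank | orders.tag | sales.yr | sales.rank | sales.price | sales.amt
4 | 50 | A | 70 | 1 | 80 | 4
4 | 50 | A | 9 | 5 | 30 | 4
After GROUP BY (1 rows):
sales.amt | n
4 | 2
After ORDER BY (1 rows):
sales.amt | n
4 | 2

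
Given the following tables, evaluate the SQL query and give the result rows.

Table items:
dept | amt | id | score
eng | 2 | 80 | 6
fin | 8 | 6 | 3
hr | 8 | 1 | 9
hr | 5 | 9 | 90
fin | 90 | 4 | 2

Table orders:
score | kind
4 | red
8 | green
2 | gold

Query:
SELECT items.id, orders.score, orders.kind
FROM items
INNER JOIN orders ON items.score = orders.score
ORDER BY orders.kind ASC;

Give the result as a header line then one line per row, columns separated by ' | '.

== RESULT ==
items.id | orders.score | orders.kind
4 | 2 | gold

Derivation:
After JOIN orders (1 rows):
items.dept | items.amt | items.id | items.score | orders.score | orders.kind
fin | 90 | 4 | 2 | 2 | gold
After SELECT (1 rows):
items.id | orders.score | orders.kind
4 | 2 | gold
After ORDER BY (1 rows):
items.id | orders.score | orders.kind
4 | 2 | gold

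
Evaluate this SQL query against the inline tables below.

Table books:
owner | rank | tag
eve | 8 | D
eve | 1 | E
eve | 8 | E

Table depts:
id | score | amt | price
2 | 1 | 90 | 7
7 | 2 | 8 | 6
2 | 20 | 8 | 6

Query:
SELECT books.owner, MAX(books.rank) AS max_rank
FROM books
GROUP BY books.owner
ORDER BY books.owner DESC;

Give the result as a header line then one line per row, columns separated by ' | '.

After GROUP BY (1 rows):
books.owner | max_rank
eve | 8
After ORDER BY (1 rows):
books.owner | max_rank
eve | 8

== RESULT ==
books.owner | max_rank
eve | 8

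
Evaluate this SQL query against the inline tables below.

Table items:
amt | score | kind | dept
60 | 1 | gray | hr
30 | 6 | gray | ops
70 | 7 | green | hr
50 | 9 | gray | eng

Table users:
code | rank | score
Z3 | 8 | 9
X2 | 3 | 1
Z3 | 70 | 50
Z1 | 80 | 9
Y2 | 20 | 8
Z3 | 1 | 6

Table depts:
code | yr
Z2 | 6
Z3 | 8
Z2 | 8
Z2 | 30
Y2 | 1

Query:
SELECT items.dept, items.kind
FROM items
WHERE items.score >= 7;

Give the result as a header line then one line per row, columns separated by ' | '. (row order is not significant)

After WHERE (2 rows):
items.amt | items.score | items.kind | items.dept
70 | 7 | green | hr
50 | 9 | gray | eng
After SELECT (2 rows):
items.dept | items.kind
hr | green
eng | gray

== RESULT ==
items.dept | items.kind
hr | green
eng | gray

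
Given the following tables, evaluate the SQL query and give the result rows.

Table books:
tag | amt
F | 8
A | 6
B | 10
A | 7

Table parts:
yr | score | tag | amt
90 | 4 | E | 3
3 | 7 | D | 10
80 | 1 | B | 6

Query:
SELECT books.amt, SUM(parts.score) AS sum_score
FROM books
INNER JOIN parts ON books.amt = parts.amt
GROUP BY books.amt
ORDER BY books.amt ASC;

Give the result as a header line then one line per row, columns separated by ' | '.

== RESULT ==
books.amt | sum_score
6 | 1
10 | 7

Derivation:
After JOIN parts (2 rows):
books.tag | books.amt | parts.yr | parts.score | parts.tag | parts.amt
A | 6 | 80 | 1 | B | 6
B | 10 | 3 | 7 | D | 10
After GROUP BY (2 rows):
books.amt | sum_score
6 | 1
10 | 7
After ORDER BY (2 rows):
books.amt | sum_score
6 | 1
10 | 7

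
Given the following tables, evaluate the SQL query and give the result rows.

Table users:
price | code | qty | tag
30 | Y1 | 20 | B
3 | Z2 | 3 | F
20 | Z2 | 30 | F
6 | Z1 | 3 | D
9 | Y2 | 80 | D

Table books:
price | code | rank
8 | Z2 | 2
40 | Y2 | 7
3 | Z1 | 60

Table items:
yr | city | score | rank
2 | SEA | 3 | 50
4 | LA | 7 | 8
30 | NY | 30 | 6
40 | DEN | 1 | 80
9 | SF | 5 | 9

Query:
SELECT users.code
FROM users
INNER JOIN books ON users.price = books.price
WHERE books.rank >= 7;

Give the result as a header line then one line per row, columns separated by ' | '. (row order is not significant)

After JOIN books (1 rows):
users.price | users.code | users.qty | users.tag | books.price | books.code | books.rank
3 | Z2 | 3 | F | 3 | Z1 | 60
After WHERE (1 rows):
users.price | users.code | users.qty | users.tag | books.price | books.code | books.rank
3 | Z2 | 3 | F | 3 | Z1 | 60
After SELECT (1 rows):
users.code
Z2

== RESULT ==
users.code
Z2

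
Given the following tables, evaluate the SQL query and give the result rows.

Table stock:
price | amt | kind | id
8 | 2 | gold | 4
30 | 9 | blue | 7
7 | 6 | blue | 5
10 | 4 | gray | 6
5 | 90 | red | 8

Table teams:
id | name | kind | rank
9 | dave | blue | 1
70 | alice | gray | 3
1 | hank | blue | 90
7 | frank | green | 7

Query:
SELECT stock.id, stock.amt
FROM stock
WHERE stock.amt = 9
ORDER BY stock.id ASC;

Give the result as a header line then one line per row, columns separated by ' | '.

After WHERE (1 rows):
stock.price | stock.amt | stock.kind | stock.id
30 | 9 | blue | 7
After SELECT (1 rows):
stock.id | stock.amt
7 | 9
After ORDER BY (1 rows):
stock.id | stock.amt
7 | 9

== RESULT ==
stock.id | stock.amt
7 | 9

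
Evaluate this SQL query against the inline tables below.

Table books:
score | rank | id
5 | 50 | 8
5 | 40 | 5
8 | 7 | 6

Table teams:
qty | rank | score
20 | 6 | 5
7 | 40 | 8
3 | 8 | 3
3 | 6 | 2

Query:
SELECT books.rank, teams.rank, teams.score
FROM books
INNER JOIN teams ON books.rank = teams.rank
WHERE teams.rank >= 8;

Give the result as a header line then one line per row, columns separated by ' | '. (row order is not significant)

== RESULT ==
books.rank | teams.rank | teams.score
40 | 40 | 8

Derivation:
After JOIN teams (1 rows):
books.score | books.rank | books.id | teams.qty | teams.rank | teams.score
5 | 40 | 5 | 7 | 40 | 8
After WHERE (1 rows):
books.score | books.rank | books.id | teams.qty | teams.rank | teams.score
5 | 40 | 5 | 7 | 40 | 8
After SELECT (1 rows):
books.rank | teams.rank | teams.score
40 | 40 | 8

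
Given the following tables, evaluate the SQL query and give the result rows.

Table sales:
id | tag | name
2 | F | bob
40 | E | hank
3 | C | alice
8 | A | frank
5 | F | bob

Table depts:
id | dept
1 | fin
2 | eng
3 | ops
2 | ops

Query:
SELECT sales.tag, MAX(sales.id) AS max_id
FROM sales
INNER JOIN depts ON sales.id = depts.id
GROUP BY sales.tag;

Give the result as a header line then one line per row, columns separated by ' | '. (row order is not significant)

== RESULT ==
sales.tag | max_id
F | 2
C | 3

Derivation:
After JOIN depts (3 rows):
sales.id | sales.tag | sales.name | depts.id | depts.dept
2 | F | bob | 2 | eng
2 | F | bob | 2 | ops
3 | C | alice | 3 | ops
After GROUP BY (2 rows):
sales.tag | max_id
F | 2
C | 3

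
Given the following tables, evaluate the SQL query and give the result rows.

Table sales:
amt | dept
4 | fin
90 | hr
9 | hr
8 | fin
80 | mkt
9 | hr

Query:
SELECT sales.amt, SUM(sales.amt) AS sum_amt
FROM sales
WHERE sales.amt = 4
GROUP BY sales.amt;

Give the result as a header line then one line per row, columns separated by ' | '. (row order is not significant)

== RESULT ==
sales.amt | sum_amt
4 | 4

Derivation:
After WHERE (1 rows):
sales.amt | sales.dept
4 | fin
After GROUP BY (1 rows):
sales.amt | sum_amt
4 | 4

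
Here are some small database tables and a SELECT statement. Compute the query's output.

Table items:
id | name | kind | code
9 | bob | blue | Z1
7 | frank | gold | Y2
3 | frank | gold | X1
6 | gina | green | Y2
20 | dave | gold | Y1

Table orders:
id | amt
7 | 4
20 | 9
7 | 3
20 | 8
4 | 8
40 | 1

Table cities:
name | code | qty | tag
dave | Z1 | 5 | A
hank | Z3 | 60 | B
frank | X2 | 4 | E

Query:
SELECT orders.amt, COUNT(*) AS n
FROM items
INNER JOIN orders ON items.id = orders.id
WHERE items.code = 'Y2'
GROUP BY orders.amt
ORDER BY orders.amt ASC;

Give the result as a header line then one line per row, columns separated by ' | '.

After JOIN orders (4 rows):
items.id | items.name | items.kind | items.code | orders.id | orders.amt
7 | frank | gold | Y2 | 7 | 4
7 | frank | gold | Y2 | 7 | 3
20 | dave | gold | Y1 | 20 | 9
20 | dave | gold | Y1 | 20 | 8
After WHERE (2 rows):
items.id | items.name | items.kind | items.code | orders.id | orders.amt
7 | frank | gold | Y2 | 7 | 4
7 | frank | gold | Y2 | 7 | 3
After GROUP BY (2 rows):
orders.amt | n
4 | 1
3 | 1
After ORDER BY (2 rows):
orders.amt | n
3 | 1
4 | 1

== RESULT ==
orders.amt | n
3 | 1
4 | 1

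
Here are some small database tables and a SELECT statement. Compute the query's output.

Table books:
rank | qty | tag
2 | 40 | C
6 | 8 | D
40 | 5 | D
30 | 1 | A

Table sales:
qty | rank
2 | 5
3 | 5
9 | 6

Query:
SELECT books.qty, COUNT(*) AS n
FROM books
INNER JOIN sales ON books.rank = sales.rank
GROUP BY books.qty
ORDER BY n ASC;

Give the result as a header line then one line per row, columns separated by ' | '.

After JOIN sales (1 rows):
books.rank | books.qty | books.tag | sales.qty | sales.rank
6 | 8 | D | 9 | 6
After GROUP BY (1 rows):
books.qty | n
8 | 1
After ORDER BY (1 rows):
books.qty | n
8 | 1

== RESULT ==
books.qty | n
8 | 1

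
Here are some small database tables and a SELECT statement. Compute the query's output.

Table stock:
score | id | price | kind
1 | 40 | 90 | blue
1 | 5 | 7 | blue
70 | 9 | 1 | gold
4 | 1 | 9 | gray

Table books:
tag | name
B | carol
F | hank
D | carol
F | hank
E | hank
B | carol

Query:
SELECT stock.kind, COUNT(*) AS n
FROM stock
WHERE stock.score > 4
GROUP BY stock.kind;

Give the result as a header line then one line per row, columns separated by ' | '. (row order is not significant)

== RESULT ==
stock.kind | n
gold | 1

Derivation:
After WHERE (1 rows):
stock.score | stock.id | stock.price | stock.kind
70 | 9 | 1 | gold
After GROUP BY (1 rows):
stock.kind | n
gold | 1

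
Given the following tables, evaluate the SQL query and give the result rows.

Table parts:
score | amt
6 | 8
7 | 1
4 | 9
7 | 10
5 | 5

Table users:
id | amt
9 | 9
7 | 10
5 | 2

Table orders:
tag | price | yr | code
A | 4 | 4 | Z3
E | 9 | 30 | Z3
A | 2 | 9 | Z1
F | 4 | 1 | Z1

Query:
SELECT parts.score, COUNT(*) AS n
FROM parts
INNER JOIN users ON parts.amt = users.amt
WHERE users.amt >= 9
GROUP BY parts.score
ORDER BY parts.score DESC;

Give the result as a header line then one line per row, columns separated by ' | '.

After JOIN users (2 rows):
parts.score | parts.amt | users.id | users.amt
4 | 9 | 9 | 9
7 | 10 | 7 | 10
After WHERE (2 rows):
parts.score | parts.amt | users.id | users.amt
4 | 9 | 9 | 9
7 | 10 | 7 | 10
After GROUP BY (2 rows):
parts.score | n
4 | 1
7 | 1
After ORDER BY (2 rows):
parts.score | n
7 | 1
4 | 1

== RESULT ==
parts.score | n
7 | 1
4 | 1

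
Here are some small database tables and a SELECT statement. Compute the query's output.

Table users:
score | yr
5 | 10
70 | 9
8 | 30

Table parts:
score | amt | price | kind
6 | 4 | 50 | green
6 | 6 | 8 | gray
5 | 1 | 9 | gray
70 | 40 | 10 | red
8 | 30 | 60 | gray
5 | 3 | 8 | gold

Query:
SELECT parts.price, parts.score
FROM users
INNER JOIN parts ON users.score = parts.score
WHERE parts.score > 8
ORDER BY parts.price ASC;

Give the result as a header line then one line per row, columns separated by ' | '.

After JOIN parts (4 rows):
users.score | users.yr | parts.score | parts.amt | parts.price | parts.kind
5 | 10 | 5 | 1 | 9 | gray
5 | 10 | 5 | 3 | 8 | gold
70 | 9 | 70 | 40 | 10 | red
8 | 30 | 8 | 30 | 60 | gray
After WHERE (1 rows):
users.score | users.yr | parts.score | parts.amt | parts.price | parts.kind
70 | 9 | 70 | 40 | 10 | red
After SELECT (1 rows):
parts.price | parts.score
10 | 70
After ORDER BY (1 rows):
parts.price | parts.score
10 | 70

== RESULT ==
parts.price | parts.score
10 | 70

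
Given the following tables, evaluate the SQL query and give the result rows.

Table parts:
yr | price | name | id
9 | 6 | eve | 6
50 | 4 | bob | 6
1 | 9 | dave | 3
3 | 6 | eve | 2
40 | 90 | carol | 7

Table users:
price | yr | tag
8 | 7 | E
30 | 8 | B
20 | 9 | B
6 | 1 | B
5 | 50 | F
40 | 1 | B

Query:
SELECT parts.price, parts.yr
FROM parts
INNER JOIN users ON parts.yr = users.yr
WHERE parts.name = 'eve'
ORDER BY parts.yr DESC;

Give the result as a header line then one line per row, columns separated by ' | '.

After JOIN users (4 rows):
parts.yr | parts.price | parts.name | parts.id | users.price | users.yr | users.tag
9 | 6 | eve | 6 | 20 | 9 | B
50 | 4 | bob | 6 | 5 | 50 | F
1 | 9 | dave | 3 | 6 | 1 | B
1 | 9 | dave | 3 | 40 | 1 | B
After WHERE (1 rows):
parts.yr | parts.price | parts.name | parts.id | users.price | users.yr | users.tag
9 | 6 | eve | 6 | 20 | 9 | B
After SELECT (1 rows):
parts.price | parts.yr
6 | 9
After ORDER BY (1 rows):
parts.price | parts.yr
6 | 9

== RESULT ==
parts.price | parts.yr
6 | 9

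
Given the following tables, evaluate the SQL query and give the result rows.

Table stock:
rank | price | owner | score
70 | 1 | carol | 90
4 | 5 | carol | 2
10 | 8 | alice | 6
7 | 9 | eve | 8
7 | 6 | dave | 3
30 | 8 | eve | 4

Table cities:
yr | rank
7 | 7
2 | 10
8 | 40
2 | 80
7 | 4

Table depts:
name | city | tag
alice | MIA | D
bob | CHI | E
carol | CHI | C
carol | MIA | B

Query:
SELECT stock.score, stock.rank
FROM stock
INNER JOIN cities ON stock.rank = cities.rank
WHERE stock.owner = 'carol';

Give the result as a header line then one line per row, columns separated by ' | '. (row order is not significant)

After JOIN cities (4 rows):
stock.rank | stock.price | stock.owner | stock.score | cities.yr | cities.rank
4 | 5 | carol | 2 | 7 | 4
10 | 8 | alice | 6 | 2 | 10
7 | 9 | eve | 8 | 7 | 7
7 | 6 | dave | 3 | 7 | 7
After WHERE (1 rows):
stock.rank | stock.price | stock.owner | stock.score | cities.yr | cities.rank
4 | 5 | carol | 2 | 7 | 4
After SELECT (1 rows):
stock.score | stock.rank
2 | 4

== RESULT ==
stock.score | stock.rank
2 | 4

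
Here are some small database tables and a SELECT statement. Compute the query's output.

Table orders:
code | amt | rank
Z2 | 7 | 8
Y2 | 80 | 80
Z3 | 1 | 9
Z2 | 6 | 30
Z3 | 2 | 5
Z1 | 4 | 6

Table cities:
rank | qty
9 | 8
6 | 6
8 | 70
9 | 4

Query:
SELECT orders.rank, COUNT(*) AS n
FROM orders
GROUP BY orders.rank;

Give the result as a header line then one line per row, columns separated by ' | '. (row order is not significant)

== RESULT ==
orders.rank | n
8 | 1
80 | 1
9 | 1
30 | 1
5 | 1
6 | 1

Derivation:
After GROUP BY (6 rows):
orders.rank | n
8 | 1
80 | 1
9 | 1
30 | 1
5 | 1
6 | 1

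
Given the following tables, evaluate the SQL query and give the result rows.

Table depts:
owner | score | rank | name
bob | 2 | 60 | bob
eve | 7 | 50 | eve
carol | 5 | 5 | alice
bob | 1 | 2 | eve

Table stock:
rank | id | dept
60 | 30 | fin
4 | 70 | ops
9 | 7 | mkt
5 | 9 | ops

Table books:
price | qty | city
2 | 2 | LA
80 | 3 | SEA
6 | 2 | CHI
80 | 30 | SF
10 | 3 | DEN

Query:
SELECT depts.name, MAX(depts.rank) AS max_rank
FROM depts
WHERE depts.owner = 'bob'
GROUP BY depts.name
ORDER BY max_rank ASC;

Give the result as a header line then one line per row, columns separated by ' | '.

== RESULT ==
depts.name | max_rank
eve | 2
bob | 60

Derivation:
After WHERE (2 rows):
depts.owner | depts.score | depts.rank | depts.name
bob | 2 | 60 | bob
bob | 1 | 2 | eve
After GROUP BY (2 rows):
depts.name | max_rank
bob | 60
eve | 2
After ORDER BY (2 rows):
depts.name | max_rank
eve | 2
bob | 60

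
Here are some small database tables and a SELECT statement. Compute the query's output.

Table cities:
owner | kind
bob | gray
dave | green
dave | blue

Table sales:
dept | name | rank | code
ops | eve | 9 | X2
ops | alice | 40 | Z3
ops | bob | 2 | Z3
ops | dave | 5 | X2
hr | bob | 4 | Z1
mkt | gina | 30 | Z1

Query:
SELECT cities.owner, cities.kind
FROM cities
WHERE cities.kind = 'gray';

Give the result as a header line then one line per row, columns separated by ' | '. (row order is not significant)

== RESULT ==
cities.owner | cities.kind
bob | gray

Derivation:
After WHERE (1 rows):
cities.owner | cities.kind
bob | gray
After SELECT (1 rows):
cities.owner | cities.kind
bob | gray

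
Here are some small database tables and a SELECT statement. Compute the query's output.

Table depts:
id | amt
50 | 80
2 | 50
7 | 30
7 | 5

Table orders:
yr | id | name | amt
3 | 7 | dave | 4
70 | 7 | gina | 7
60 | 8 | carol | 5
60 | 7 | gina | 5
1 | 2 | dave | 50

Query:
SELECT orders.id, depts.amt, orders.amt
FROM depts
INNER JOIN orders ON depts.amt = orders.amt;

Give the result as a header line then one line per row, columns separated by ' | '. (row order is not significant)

After JOIN orders (3 rows):
depts.id | depts.amt | orders.yr | orders.id | orders.name | orders.amt
2 | 50 | 1 | 2 | dave | 50
7 | 5 | 60 | 8 | carol | 5
7 | 5 | 60 | 7 | gina | 5
After SELECT (3 rows):
orders.id | depts.amt | orders.amt
2 | 50 | 50
8 | 5 | 5
7 | 5 | 5

== RESULT ==
orders.id | depts.amt | orders.amt
2 | 50 | 50
8 | 5 | 5
7 | 5 | 5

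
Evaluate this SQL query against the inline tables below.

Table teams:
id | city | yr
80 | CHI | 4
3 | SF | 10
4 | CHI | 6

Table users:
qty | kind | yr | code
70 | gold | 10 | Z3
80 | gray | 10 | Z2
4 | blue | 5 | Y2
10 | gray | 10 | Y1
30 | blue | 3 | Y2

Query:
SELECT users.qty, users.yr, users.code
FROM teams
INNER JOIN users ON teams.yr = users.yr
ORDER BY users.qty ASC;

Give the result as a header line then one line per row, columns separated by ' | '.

== RESULT ==
users.qty | users.yr | users.code
10 | 10 | Y1
70 | 10 | Z3
80 | 10 | Z2

Derivation:
After JOIN users (3 rows):
teams.id | teams.city | teams.yr | users.qty | users.kind | users.yr | users.code
3 | SF | 10 | 70 | gold | 10 | Z3
3 | SF | 10 | 80 | gray | 10 | Z2
3 | SF | 10 | 10 | gray | 10 | Y1
After SELECT (3 rows):
users.qty | users.yr | users.code
70 | 10 | Z3
80 | 10 | Z2
10 | 10 | Y1
After ORDER BY (3 rows):
users.qty | users.yr | users.code
10 | 10 | Y1
70 | 10 | Z3
80 | 10 | Z2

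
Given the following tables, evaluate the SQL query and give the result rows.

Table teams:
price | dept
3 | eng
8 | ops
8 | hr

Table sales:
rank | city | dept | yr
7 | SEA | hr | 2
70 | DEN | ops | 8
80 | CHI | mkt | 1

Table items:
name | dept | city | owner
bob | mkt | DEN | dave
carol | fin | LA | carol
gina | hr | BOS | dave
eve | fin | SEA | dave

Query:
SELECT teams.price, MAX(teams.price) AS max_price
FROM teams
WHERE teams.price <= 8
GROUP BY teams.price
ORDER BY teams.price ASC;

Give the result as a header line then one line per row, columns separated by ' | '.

After WHERE (3 rows):
teams.price | teams.dept
3 | eng
8 | ops
8 | hr
After GROUP BY (2 rows):
teams.price | max_price
3 | 3
8 | 8
After ORDER BY (2 rows):
teams.price | max_price
3 | 3
8 | 8

== RESULT ==
teams.price | max_price
3 | 3
8 | 8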